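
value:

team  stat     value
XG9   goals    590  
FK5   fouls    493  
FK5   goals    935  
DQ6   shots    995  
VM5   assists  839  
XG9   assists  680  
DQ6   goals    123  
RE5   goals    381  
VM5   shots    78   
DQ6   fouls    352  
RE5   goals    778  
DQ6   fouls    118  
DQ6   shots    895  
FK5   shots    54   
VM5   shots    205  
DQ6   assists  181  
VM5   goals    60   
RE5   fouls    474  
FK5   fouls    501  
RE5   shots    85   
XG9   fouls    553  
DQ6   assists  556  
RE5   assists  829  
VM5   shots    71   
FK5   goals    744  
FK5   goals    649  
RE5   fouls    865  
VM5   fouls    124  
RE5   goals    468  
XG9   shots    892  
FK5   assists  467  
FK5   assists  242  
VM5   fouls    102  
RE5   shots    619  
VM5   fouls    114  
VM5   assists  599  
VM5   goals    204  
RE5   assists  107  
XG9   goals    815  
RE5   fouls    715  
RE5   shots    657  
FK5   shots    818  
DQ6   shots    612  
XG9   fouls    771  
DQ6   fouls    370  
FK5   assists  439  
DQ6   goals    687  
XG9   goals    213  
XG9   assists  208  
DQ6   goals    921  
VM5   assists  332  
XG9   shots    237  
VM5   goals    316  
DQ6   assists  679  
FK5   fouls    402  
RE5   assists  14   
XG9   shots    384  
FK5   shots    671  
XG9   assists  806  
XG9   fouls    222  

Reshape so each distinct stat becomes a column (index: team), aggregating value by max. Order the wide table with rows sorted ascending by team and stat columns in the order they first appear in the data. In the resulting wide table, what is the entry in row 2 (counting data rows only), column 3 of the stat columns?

With rows sorted ascending by team, row 2 is team=FK5. stat columns in first-appearance order: goals, fouls, shots, assists; column 3 is shots.
Long rows with team=FK5, stat=shots: max(54, 818, 671) = 818.

818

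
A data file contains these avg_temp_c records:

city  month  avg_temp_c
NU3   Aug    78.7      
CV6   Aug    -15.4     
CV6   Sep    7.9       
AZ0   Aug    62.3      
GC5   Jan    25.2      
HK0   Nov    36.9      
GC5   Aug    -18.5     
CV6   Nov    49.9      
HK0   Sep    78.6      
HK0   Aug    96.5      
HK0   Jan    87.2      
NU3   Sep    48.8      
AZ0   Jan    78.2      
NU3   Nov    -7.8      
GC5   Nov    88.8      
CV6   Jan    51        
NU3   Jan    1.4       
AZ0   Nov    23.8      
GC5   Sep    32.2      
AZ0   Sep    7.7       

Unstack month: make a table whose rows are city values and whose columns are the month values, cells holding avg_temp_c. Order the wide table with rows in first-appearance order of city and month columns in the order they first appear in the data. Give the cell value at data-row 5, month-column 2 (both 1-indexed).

With rows in first-appearance order of city, row 5 is city=HK0. month columns in first-appearance order: Aug, Sep, Jan, Nov; column 2 is Sep.
Long rows with city=HK0, month=Sep: avg_temp_c = 78.6.

78.6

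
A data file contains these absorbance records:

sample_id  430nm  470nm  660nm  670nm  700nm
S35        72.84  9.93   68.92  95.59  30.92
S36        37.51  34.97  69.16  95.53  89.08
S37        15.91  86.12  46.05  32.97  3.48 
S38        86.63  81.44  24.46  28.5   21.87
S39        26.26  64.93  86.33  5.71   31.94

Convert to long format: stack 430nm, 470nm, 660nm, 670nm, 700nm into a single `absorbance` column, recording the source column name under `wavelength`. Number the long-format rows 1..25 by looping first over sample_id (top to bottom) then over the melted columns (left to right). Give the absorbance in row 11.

25 rows total (5 × 5). Row 11: index ⌊(11-1)/5⌋ = 2 into sample_id → S37; (11-1) mod 5 = 0 into the melted columns → 430nm.
So row 11 is (S37, 430nm, 15.91); absorbance = 15.91.

15.91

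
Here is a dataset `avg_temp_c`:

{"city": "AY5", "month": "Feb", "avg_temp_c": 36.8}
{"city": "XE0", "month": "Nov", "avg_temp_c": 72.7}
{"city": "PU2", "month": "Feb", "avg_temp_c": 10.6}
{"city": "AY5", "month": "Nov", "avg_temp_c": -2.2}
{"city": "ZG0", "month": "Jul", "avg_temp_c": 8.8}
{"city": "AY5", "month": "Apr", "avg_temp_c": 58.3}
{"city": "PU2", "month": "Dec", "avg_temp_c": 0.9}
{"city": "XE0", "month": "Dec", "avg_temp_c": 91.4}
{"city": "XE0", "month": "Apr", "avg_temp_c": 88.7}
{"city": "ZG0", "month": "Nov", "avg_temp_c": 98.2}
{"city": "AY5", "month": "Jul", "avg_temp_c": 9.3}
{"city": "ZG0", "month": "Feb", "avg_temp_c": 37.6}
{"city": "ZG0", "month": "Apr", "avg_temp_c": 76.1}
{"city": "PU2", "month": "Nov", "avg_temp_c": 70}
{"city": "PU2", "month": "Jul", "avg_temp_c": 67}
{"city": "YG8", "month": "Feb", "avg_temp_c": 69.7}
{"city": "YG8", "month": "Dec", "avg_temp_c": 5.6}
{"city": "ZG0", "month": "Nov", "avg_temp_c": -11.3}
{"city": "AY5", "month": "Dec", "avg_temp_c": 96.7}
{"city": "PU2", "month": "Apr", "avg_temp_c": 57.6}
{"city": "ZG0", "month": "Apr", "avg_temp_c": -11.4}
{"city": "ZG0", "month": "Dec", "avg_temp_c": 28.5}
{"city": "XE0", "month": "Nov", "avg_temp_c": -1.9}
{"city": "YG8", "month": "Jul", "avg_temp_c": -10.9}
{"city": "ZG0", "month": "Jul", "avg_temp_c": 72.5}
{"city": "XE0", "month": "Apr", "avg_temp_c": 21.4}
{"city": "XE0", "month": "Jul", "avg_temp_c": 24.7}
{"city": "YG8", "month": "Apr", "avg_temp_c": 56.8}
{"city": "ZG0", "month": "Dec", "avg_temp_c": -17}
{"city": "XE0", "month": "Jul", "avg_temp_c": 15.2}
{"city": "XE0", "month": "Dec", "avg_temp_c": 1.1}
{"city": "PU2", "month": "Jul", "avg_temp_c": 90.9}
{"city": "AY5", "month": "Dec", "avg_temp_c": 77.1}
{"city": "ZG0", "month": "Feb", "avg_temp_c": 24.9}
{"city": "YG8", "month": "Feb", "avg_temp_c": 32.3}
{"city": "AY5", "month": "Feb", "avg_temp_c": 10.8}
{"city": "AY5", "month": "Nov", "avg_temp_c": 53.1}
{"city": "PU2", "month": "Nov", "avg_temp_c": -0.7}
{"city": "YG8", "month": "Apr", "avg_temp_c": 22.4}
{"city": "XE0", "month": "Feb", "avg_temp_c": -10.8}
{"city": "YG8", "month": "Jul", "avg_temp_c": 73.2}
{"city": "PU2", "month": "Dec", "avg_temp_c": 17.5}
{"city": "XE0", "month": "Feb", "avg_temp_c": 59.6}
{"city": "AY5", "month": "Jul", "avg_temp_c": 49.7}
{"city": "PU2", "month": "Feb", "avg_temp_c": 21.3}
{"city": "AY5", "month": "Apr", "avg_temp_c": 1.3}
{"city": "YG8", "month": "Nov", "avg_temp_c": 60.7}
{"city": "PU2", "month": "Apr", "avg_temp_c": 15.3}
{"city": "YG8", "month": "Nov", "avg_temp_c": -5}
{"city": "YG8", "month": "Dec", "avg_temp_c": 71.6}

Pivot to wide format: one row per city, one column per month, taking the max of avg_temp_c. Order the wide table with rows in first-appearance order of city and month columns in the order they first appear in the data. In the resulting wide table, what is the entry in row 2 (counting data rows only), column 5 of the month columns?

With rows in first-appearance order of city, row 2 is city=XE0. month columns in first-appearance order: Feb, Nov, Jul, Apr, Dec; column 5 is Dec.
Long rows with city=XE0, month=Dec: max(91.4, 1.1) = 91.4.

91.4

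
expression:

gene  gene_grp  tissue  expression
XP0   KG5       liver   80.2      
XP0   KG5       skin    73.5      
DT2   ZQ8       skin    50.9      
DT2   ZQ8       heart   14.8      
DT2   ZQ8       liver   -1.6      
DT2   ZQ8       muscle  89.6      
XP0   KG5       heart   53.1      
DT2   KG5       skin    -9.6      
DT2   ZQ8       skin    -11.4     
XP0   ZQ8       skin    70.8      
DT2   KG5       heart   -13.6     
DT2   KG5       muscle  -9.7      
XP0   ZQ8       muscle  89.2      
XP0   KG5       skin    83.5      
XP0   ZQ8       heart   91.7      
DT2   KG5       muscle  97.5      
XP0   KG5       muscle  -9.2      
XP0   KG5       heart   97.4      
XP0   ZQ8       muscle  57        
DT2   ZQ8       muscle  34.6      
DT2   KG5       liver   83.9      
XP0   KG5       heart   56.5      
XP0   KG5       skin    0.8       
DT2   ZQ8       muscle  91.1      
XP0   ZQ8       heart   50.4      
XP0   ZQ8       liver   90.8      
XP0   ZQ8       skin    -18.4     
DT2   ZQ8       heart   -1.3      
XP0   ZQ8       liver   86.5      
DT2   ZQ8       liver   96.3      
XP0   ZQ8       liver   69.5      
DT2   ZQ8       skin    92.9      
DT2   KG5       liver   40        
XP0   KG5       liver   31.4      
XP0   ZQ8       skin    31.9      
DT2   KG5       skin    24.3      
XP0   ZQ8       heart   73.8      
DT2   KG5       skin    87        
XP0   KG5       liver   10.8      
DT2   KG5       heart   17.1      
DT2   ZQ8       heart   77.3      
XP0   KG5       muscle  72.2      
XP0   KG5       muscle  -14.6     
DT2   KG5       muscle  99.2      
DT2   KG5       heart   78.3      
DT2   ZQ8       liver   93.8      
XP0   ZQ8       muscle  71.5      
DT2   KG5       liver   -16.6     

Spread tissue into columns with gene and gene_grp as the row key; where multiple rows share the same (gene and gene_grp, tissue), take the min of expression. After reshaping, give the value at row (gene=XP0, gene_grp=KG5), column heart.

Rows with gene=XP0, gene_grp=KG5 and tissue=heart: expression values are 53.1, 97.4, 56.5.
min(53.1, 97.4, 56.5) = 53.1.

53.1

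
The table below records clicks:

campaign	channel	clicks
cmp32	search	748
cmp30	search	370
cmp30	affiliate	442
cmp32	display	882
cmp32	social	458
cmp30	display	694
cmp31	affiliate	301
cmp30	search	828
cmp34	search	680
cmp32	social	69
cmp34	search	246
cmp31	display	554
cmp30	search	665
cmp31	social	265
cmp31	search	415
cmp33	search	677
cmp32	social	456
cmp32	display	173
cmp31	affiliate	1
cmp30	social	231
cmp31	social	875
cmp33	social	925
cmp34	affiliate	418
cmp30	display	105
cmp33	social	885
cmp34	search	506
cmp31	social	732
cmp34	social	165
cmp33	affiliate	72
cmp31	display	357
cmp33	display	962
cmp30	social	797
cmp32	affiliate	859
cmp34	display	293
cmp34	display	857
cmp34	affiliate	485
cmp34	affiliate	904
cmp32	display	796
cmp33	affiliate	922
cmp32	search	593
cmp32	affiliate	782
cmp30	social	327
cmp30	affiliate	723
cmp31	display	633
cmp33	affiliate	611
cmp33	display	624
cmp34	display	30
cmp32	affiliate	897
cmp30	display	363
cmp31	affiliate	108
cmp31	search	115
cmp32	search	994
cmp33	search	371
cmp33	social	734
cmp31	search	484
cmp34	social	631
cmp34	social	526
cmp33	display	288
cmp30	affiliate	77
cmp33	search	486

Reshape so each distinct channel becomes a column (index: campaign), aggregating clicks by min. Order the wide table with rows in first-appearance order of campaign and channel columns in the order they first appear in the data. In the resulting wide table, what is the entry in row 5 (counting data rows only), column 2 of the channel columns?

With rows in first-appearance order of campaign, row 5 is campaign=cmp33. channel columns in first-appearance order: search, affiliate, display, social; column 2 is affiliate.
Long rows with campaign=cmp33, channel=affiliate: min(72, 922, 611) = 72.

72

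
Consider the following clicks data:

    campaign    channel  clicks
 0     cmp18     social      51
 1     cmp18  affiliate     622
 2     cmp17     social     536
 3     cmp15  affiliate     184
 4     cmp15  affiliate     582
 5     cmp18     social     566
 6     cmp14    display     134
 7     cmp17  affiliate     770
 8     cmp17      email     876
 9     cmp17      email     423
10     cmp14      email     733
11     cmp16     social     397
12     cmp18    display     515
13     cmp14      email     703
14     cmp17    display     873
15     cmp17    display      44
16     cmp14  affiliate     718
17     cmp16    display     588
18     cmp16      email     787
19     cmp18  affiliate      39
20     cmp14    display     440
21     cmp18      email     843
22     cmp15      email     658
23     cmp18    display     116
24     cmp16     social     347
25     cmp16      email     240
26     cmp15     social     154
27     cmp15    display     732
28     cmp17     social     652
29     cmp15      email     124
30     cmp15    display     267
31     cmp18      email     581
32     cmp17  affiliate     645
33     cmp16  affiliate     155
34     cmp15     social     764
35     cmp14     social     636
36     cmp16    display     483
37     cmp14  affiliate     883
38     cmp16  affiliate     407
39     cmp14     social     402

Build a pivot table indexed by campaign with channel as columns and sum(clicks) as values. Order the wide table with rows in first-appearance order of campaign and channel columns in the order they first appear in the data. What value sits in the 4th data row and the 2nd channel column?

With rows in first-appearance order of campaign, row 4 is campaign=cmp14. channel columns in first-appearance order: social, affiliate, display, email; column 2 is affiliate.
Long rows with campaign=cmp14, channel=affiliate: 718 + 883 = 1601.

1601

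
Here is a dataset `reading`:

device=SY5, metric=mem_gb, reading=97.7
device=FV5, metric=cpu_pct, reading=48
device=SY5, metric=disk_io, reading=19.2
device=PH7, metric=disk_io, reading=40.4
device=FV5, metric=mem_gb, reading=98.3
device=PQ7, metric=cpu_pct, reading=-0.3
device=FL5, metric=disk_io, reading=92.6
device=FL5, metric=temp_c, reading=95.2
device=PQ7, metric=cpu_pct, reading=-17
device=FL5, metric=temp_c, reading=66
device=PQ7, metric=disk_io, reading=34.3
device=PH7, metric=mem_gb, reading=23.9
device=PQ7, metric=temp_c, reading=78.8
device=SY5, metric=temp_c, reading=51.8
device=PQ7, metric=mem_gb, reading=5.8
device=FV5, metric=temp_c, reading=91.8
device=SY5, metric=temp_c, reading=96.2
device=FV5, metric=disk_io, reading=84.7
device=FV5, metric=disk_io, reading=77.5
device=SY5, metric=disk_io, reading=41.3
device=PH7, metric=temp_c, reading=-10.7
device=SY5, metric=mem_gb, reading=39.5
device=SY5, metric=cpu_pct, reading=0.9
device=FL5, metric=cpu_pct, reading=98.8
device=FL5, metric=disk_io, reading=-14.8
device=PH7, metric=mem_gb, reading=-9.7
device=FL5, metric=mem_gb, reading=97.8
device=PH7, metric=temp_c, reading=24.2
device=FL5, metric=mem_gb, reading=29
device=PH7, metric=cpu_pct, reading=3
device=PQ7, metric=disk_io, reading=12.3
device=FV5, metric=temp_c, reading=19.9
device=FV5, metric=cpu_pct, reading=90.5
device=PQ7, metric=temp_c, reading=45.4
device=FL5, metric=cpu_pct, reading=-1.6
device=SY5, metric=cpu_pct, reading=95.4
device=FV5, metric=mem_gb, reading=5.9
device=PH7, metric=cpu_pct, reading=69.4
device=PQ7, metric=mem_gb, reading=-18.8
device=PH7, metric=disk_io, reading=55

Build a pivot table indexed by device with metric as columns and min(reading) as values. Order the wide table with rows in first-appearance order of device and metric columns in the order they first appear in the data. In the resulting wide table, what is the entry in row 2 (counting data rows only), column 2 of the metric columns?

With rows in first-appearance order of device, row 2 is device=FV5. metric columns in first-appearance order: mem_gb, cpu_pct, disk_io, temp_c; column 2 is cpu_pct.
Long rows with device=FV5, metric=cpu_pct: min(48, 90.5) = 48.

48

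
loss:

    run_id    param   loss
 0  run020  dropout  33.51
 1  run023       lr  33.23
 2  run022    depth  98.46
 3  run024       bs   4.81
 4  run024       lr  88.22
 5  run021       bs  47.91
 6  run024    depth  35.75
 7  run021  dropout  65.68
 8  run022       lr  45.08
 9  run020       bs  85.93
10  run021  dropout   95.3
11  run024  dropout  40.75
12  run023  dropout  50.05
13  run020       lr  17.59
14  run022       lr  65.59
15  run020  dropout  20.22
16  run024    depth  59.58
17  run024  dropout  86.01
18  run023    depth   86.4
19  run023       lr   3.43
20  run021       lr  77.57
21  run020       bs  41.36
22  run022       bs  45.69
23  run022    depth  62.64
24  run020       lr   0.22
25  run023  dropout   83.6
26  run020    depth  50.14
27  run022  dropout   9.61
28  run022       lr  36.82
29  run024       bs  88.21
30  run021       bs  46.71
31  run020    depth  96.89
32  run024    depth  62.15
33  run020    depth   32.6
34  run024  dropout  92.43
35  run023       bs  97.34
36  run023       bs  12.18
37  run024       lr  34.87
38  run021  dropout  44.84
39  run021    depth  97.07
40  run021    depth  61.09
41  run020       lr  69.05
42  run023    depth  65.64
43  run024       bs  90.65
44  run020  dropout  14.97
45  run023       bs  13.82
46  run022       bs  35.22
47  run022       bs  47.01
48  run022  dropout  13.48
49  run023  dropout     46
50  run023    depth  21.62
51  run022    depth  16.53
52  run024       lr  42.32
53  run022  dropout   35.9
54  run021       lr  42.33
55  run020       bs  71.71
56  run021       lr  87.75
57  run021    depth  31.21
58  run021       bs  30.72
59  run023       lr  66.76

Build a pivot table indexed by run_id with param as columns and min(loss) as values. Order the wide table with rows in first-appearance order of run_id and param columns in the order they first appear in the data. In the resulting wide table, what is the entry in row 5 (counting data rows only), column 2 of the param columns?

42.33

With rows in first-appearance order of run_id, row 5 is run_id=run021. param columns in first-appearance order: dropout, lr, depth, bs; column 2 is lr.
Long rows with run_id=run021, param=lr: min(77.57, 42.33, 87.75) = 42.33.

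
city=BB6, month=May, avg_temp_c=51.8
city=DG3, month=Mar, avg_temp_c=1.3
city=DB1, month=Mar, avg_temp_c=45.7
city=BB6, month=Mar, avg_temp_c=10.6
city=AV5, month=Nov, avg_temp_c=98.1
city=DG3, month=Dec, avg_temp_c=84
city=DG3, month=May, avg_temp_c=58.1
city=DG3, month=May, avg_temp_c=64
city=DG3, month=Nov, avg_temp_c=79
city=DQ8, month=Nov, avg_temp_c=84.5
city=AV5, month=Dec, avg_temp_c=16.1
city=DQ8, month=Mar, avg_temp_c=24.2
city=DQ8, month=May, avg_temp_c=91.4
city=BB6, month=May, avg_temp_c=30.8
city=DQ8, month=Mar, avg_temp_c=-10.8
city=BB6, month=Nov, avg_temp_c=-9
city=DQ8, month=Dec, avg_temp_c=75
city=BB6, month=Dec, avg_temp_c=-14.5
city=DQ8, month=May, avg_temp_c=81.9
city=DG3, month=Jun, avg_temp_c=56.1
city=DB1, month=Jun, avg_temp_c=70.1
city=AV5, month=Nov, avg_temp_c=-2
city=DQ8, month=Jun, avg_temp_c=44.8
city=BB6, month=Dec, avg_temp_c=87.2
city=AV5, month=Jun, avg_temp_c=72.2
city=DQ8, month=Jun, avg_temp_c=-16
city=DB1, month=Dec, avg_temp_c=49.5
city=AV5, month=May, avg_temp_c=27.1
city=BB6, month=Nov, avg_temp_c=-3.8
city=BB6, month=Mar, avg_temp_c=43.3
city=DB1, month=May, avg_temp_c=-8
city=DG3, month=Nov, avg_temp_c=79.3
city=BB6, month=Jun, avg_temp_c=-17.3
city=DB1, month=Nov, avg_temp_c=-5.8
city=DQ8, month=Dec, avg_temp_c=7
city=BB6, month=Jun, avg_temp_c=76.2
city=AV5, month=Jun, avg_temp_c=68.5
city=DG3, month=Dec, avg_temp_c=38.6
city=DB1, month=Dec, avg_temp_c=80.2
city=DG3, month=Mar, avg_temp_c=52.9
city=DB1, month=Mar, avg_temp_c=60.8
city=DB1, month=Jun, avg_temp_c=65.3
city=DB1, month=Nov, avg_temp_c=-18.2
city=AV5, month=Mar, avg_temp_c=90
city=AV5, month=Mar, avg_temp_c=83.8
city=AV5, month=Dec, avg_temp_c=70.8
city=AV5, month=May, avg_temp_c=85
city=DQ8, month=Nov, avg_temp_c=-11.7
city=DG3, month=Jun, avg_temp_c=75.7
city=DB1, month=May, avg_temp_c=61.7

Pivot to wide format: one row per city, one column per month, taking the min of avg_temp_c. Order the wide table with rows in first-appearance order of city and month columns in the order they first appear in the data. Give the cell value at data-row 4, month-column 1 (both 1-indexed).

With rows in first-appearance order of city, row 4 is city=AV5. month columns in first-appearance order: May, Mar, Nov, Dec, Jun; column 1 is May.
Long rows with city=AV5, month=May: min(27.1, 85) = 27.1.

27.1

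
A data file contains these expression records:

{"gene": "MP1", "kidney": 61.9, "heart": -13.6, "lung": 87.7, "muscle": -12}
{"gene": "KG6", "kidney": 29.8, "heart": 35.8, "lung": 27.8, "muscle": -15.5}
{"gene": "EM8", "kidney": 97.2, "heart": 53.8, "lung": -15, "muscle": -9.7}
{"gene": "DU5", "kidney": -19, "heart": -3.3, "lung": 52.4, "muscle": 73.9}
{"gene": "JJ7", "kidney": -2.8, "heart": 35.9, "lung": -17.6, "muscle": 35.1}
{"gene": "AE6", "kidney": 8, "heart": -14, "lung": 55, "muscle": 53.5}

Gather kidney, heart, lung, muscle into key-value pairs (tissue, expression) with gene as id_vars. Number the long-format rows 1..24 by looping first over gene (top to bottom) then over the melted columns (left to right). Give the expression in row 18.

35.9

24 rows total (6 × 4). Row 18: index ⌊(18-1)/4⌋ = 4 into gene → JJ7; (18-1) mod 4 = 1 into the melted columns → heart.
So row 18 is (JJ7, heart, 35.9); expression = 35.9.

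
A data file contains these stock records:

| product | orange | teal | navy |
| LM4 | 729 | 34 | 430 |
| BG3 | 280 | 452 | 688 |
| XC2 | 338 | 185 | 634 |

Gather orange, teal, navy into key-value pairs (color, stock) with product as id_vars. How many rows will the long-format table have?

3 product values × 3 melted columns = 9 rows.

9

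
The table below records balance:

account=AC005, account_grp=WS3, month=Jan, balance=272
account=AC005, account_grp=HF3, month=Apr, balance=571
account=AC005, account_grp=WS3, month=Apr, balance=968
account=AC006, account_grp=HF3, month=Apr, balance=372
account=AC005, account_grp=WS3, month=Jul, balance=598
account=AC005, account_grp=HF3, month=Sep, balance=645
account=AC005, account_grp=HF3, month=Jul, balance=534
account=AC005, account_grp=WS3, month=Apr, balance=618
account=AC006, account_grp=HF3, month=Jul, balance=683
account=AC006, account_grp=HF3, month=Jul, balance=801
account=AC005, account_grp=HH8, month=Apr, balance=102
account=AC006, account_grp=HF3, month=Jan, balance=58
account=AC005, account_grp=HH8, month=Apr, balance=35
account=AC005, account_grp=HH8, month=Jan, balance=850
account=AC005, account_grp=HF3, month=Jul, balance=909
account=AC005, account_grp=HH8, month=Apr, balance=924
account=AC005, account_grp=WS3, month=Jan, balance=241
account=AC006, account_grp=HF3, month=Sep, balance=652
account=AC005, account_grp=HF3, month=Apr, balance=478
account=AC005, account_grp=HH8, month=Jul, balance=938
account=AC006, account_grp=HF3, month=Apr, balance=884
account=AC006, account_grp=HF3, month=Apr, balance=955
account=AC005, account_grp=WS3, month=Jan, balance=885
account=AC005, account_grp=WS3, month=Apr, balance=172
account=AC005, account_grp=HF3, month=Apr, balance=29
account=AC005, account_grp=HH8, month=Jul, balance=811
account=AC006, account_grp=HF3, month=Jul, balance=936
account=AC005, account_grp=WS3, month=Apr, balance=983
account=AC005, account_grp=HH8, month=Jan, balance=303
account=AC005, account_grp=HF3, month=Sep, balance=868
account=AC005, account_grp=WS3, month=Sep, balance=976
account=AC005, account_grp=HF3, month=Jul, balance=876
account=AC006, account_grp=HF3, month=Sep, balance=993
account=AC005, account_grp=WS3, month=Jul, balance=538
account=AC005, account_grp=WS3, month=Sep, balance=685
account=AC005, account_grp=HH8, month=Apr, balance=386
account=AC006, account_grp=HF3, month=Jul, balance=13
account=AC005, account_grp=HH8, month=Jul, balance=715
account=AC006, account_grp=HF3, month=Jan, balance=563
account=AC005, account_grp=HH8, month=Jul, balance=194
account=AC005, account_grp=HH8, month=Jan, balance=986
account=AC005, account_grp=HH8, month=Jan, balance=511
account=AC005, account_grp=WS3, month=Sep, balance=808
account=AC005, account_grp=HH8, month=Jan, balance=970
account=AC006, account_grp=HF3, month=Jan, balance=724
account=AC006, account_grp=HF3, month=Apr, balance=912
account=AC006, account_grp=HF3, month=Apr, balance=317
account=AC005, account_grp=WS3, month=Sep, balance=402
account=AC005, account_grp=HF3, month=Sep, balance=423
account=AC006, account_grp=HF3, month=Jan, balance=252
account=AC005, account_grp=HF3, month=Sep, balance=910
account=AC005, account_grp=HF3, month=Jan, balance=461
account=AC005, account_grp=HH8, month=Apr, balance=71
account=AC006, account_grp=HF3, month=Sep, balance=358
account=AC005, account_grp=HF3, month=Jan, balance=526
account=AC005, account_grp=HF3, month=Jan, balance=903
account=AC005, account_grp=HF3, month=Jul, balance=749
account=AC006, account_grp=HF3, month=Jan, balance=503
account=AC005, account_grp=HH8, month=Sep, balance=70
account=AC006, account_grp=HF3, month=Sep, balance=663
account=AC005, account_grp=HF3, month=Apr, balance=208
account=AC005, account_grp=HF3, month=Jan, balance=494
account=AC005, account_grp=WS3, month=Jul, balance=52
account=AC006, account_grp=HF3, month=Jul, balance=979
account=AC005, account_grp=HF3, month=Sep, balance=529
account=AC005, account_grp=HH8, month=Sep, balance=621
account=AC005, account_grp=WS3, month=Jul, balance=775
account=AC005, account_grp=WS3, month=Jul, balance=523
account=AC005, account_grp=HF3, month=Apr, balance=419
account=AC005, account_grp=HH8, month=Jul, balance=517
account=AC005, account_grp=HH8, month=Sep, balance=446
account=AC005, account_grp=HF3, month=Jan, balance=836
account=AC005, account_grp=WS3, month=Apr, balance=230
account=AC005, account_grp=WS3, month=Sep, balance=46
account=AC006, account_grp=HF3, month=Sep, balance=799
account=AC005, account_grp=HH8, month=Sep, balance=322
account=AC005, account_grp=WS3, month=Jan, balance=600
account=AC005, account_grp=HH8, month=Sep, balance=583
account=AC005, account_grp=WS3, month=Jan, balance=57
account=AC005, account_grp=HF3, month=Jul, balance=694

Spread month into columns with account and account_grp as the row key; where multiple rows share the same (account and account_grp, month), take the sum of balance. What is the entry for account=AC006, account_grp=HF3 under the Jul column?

3412

Rows with account=AC006, account_grp=HF3 and month=Jul: balance values are 683, 801, 936, 13, 979.
683 + 801 + 936 + 13 + 979 = 3412.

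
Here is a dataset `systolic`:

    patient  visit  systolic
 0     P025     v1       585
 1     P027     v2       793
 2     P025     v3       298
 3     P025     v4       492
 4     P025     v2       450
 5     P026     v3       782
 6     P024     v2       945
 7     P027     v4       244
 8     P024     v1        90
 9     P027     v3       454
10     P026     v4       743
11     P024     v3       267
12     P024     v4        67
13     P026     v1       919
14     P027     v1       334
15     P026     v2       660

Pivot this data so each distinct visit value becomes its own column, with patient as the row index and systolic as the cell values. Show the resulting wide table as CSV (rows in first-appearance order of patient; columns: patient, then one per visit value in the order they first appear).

patient,v1,v2,v3,v4
P025,585,450,298,492
P027,334,793,454,244
P026,919,660,782,743
P024,90,945,267,67

Columns: patient plus the 4 distinct visit values (v1, v2, v3, v4).
For example, row P025 column v1 takes systolic=585 from the long row (P025, v1).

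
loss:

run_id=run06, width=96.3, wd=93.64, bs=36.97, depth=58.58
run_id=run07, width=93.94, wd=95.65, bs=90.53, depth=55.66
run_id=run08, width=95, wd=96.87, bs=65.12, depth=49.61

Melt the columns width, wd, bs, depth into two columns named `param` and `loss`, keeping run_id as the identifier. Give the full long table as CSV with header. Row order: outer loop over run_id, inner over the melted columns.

Each (run_id, column) pair becomes one row: 3 × 4 = 12 rows.
For example, (run06, width) → loss=96.3.

run_id,param,loss
run06,width,96.3
run06,wd,93.64
run06,bs,36.97
run06,depth,58.58
run07,width,93.94
run07,wd,95.65
run07,bs,90.53
run07,depth,55.66
run08,width,95
run08,wd,96.87
run08,bs,65.12
run08,depth,49.61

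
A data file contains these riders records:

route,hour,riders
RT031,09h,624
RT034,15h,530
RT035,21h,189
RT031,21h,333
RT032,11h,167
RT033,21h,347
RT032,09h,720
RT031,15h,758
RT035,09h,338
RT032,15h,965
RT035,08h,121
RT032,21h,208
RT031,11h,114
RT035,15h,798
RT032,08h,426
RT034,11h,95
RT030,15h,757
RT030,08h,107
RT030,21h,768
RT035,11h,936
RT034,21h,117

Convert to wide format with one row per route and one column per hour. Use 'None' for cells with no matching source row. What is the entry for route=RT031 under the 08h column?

No long-format row has route=RT031 and hour=08h, so the cell is None.

None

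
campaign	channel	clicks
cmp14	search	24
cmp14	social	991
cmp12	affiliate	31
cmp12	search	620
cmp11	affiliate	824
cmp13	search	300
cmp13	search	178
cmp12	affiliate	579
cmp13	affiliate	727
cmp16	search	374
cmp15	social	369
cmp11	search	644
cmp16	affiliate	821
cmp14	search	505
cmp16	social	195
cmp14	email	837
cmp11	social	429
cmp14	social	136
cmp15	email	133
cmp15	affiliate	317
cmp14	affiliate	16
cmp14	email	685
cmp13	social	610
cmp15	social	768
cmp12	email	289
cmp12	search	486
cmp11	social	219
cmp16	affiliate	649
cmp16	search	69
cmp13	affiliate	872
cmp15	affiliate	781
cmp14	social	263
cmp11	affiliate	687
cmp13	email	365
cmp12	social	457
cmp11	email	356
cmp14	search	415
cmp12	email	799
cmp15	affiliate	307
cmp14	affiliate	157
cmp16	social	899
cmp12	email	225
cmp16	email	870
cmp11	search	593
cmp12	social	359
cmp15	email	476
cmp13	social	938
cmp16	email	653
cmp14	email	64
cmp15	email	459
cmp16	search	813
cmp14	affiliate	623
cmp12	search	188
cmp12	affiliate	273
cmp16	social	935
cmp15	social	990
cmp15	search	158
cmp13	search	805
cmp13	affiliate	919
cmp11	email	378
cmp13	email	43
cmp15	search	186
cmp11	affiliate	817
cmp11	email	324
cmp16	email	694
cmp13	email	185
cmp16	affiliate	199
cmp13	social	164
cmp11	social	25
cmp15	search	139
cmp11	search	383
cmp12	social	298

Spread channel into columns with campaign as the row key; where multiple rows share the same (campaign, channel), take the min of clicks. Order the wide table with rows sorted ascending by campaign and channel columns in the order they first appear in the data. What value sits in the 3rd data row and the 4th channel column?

With rows sorted ascending by campaign, row 3 is campaign=cmp13. channel columns in first-appearance order: search, social, affiliate, email; column 4 is email.
Long rows with campaign=cmp13, channel=email: min(365, 43, 185) = 43.

43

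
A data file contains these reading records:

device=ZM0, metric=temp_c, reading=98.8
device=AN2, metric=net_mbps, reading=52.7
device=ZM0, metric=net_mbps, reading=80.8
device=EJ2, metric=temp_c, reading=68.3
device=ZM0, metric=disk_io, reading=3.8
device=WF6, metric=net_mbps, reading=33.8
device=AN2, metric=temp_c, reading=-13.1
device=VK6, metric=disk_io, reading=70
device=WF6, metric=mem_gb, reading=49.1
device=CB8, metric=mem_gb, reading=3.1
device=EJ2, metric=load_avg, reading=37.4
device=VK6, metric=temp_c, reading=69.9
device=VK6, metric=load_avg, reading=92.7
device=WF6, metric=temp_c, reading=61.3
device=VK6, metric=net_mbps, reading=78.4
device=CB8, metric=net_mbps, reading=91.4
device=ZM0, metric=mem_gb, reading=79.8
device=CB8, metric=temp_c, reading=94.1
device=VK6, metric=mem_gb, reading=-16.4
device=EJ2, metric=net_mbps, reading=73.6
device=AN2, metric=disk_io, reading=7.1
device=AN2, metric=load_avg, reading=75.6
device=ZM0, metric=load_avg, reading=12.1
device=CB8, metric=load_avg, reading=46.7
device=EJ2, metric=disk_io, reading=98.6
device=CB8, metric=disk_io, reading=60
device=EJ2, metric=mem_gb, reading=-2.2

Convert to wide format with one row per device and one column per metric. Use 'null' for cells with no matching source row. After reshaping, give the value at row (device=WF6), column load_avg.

null

No long-format row has device=WF6 and metric=load_avg, so the cell is null.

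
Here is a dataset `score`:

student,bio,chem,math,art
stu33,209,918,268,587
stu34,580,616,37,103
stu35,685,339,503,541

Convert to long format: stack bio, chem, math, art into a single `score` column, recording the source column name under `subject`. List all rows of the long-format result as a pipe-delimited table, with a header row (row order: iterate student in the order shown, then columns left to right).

Each (student, column) pair becomes one row: 3 × 4 = 12 rows.
For example, (stu33, bio) → score=209.

| student | subject | score |
| stu33 | bio | 209 |
| stu33 | chem | 918 |
| stu33 | math | 268 |
| stu33 | art | 587 |
| stu34 | bio | 580 |
| stu34 | chem | 616 |
| stu34 | math | 37 |
| stu34 | art | 103 |
| stu35 | bio | 685 |
| stu35 | chem | 339 |
| stu35 | math | 503 |
| stu35 | art | 541 |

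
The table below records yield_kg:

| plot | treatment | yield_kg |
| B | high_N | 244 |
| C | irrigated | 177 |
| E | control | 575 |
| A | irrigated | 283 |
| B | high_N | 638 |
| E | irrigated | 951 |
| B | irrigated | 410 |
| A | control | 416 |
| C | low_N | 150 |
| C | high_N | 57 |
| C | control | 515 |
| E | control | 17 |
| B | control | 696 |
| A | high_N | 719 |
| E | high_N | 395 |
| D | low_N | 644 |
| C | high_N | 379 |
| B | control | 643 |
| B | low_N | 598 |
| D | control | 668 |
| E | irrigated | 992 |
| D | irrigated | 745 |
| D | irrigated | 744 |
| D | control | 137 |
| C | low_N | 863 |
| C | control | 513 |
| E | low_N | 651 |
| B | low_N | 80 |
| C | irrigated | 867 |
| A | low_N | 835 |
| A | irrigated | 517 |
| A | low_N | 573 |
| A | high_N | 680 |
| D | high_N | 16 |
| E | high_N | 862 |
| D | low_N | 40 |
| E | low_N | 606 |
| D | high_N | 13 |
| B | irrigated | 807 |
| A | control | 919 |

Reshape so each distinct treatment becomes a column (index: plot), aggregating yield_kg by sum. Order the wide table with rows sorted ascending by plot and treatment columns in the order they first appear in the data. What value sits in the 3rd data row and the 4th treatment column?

1013

With rows sorted ascending by plot, row 3 is plot=C. treatment columns in first-appearance order: high_N, irrigated, control, low_N; column 4 is low_N.
Long rows with plot=C, treatment=low_N: 150 + 863 = 1013.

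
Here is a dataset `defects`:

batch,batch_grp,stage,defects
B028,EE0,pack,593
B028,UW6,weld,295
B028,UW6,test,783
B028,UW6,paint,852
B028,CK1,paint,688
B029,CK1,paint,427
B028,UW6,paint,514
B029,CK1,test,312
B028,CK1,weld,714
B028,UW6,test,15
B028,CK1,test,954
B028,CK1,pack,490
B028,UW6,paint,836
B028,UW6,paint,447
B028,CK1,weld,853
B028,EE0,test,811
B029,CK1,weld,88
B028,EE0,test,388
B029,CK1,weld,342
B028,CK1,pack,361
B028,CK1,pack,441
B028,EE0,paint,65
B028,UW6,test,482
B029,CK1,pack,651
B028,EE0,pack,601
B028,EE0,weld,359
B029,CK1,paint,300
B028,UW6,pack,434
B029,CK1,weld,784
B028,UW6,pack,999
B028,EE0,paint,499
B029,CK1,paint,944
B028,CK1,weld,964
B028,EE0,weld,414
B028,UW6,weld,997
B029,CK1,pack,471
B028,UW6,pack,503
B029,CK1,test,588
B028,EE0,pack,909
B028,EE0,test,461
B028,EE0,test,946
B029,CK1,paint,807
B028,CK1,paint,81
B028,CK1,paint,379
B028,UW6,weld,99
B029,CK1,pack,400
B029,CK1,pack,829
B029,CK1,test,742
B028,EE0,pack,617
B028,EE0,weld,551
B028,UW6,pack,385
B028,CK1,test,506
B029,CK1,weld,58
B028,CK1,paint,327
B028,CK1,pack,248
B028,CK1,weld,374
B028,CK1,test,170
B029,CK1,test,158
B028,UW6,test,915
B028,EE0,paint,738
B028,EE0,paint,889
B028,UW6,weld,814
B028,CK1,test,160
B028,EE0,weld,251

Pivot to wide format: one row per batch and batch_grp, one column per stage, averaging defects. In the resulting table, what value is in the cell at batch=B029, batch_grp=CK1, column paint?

Rows with batch=B029, batch_grp=CK1 and stage=paint: defects values are 427, 300, 944, 807.
(427 + 300 + 944 + 807) / 4 = 619.50.

619.50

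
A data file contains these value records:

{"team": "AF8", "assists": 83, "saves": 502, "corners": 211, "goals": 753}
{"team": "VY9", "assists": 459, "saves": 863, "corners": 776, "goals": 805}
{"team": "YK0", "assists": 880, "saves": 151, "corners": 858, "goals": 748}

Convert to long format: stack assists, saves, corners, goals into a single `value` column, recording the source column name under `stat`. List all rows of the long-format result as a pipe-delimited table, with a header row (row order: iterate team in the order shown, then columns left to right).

| team | stat | value |
| AF8 | assists | 83 |
| AF8 | saves | 502 |
| AF8 | corners | 211 |
| AF8 | goals | 753 |
| VY9 | assists | 459 |
| VY9 | saves | 863 |
| VY9 | corners | 776 |
| VY9 | goals | 805 |
| YK0 | assists | 880 |
| YK0 | saves | 151 |
| YK0 | corners | 858 |
| YK0 | goals | 748 |

Each (team, column) pair becomes one row: 3 × 4 = 12 rows.
For example, (AF8, assists) → value=83.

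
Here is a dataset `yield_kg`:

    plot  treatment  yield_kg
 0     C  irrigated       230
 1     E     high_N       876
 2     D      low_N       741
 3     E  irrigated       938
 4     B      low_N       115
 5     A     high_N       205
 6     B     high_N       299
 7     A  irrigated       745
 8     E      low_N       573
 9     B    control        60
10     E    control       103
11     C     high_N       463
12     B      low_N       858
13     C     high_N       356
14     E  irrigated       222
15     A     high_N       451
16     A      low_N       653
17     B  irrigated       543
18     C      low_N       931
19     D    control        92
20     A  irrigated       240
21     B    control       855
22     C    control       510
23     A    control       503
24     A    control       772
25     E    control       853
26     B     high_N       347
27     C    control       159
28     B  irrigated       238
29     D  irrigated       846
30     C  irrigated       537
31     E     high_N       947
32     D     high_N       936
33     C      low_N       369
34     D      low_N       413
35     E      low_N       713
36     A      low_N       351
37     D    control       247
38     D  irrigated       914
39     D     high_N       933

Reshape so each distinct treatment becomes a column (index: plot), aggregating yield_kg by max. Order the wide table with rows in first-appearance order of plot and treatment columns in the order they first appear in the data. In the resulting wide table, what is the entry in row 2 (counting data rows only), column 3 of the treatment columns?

713

With rows in first-appearance order of plot, row 2 is plot=E. treatment columns in first-appearance order: irrigated, high_N, low_N, control; column 3 is low_N.
Long rows with plot=E, treatment=low_N: max(573, 713) = 713.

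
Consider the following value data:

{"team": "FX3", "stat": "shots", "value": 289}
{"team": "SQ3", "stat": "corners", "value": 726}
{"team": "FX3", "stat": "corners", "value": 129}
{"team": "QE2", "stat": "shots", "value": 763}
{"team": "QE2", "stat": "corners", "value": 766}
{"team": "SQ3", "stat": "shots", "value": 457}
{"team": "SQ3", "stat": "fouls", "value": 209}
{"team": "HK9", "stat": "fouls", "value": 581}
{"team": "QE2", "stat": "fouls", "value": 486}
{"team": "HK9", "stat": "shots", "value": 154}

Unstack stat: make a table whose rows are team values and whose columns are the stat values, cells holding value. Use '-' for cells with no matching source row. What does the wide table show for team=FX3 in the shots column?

The long row with team=FX3, stat=shots has value=289.

289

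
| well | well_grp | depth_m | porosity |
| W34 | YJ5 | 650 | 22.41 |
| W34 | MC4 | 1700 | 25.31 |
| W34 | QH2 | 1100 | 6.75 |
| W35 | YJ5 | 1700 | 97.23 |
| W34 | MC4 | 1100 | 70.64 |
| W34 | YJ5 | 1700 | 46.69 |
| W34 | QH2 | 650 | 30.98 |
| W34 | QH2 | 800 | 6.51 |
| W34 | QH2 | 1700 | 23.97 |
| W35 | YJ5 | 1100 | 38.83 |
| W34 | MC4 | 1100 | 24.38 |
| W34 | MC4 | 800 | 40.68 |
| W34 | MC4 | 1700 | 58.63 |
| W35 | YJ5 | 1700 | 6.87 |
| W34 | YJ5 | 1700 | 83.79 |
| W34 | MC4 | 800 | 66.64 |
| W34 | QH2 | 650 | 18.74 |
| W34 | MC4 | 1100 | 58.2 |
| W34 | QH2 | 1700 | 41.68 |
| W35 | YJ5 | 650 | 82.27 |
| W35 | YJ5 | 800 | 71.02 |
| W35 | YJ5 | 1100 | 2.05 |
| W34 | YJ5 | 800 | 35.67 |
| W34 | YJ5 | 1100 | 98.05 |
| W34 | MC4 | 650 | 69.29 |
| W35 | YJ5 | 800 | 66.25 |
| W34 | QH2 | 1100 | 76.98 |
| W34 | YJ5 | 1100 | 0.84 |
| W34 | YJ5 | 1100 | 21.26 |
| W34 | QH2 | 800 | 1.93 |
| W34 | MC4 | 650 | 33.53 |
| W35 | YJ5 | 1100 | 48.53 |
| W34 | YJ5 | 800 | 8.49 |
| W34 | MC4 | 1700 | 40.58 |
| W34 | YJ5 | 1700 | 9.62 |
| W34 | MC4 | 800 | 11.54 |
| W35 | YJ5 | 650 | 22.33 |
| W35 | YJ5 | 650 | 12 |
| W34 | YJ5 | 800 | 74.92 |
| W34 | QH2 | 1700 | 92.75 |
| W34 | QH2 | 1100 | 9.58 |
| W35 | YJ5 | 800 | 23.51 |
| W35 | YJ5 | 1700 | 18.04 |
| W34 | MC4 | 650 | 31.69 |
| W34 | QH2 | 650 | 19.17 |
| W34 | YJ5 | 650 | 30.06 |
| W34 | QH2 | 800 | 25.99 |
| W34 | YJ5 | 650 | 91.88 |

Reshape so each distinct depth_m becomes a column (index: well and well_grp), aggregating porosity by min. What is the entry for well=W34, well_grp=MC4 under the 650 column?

31.69

Rows with well=W34, well_grp=MC4 and depth_m=650: porosity values are 69.29, 33.53, 31.69.
min(69.29, 33.53, 31.69) = 31.69.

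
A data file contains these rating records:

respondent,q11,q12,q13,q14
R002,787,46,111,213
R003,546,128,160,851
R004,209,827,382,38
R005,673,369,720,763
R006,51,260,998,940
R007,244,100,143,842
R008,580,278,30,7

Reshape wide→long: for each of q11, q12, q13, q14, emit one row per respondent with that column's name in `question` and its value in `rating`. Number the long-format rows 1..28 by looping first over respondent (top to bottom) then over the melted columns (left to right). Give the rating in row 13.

28 rows total (7 × 4). Row 13: index ⌊(13-1)/4⌋ = 3 into respondent → R005; (13-1) mod 4 = 0 into the melted columns → q11.
So row 13 is (R005, q11, 673); rating = 673.

673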